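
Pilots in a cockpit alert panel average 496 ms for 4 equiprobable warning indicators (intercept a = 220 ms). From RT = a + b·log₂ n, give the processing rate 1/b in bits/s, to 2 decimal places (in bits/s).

7.25 bits/s

Choice component = 496 − 220 = 276 ms over log₂(4) = 2 bits.
b = 276 / 2 = 138.000 ms/bit, so 1/b = 7.246 bits/s.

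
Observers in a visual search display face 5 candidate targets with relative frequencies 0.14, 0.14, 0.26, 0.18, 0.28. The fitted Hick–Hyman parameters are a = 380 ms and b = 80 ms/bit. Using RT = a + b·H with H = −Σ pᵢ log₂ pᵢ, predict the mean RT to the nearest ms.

561 ms

H = 0.14·log₂(1/0.14) + 0.14·log₂(1/0.14) + 0.26·log₂(1/0.26) + 0.18·log₂(1/0.18) + 0.28·log₂(1/0.28) = 2.2590 bits.
RT = 380 + 80 × 2.2590 = 560.72 ms.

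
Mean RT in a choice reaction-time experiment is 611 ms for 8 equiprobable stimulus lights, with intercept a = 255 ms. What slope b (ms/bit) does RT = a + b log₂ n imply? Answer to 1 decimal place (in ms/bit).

8 alternatives carry log₂ 8 = 3 bits; the choice cost is 611 − 255 = 356 ms, so b = 356/3 = 118.667 ms/bit.

118.7 ms/bit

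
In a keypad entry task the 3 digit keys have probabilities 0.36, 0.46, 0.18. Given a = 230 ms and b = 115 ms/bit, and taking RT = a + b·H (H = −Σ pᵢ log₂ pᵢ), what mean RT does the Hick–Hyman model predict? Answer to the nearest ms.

401 ms

H = 0.36·log₂(1/0.36) + 0.46·log₂(1/0.46) + 0.18·log₂(1/0.18) = 1.4913 bits.
RT = 230 + 115 × 1.4913 = 401.49 ms.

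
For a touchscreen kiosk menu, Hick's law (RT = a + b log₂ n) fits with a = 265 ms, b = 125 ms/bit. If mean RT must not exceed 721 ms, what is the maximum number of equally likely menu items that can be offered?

Information budget: (721 − 265)/125 = 3.6480 bits, so n ≤ 2^3.6480 = 12.536 → at most 12.

12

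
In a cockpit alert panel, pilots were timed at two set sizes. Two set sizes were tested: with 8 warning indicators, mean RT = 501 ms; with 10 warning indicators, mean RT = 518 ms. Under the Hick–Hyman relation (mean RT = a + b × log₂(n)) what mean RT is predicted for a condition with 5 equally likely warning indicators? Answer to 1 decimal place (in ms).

465.2 ms

With log₂ n on the abscissa the relation is linear; from the two conditions:
  b = (518 − 501) / (log₂ 10 − log₂ 8) = 17 / (3.3219 − 3) = 52.807 ms/bit
  a = 501 − 52.807 × 3 = 342.580 ms
Then RT(5) = 342.580 + 52.807 × log₂ 5 = 342.580 + 52.807 × 2.3219 ≈ 465.193 ms.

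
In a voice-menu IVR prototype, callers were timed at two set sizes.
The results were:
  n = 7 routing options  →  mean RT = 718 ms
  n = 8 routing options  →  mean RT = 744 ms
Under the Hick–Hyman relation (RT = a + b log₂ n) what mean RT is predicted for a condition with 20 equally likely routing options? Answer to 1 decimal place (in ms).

922.4 ms

Solve the two-equation system in a and b:
  b = (744 − 718) / (log₂ 8 − log₂ 7) = 26 / (3 − 2.8074) = 134.963 ms/bit
  a = 718 − 134.963 × 2.8074 = 339.110 ms
Then RT(20) = 339.110 + 134.963 × log₂ 20 = 339.110 + 134.963 × 4.3219 ≈ 922.412 ms.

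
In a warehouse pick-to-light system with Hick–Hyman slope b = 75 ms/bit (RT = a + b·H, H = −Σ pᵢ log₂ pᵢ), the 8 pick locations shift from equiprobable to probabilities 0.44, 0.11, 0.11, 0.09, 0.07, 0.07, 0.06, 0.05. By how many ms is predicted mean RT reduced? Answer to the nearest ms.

The RT saving is b·ΔH. Equiprobable H₀ = log₂(8) = 3.0000 bits; with the given probabilities H = 2.5311 bits.
b·(H₀ − H) = 75 × (3.0000 − 2.5311) = 35.17 ms.

35 ms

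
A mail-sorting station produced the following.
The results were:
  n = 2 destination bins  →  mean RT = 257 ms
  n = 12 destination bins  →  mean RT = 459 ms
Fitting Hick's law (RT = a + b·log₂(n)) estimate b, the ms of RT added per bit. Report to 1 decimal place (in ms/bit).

Slope: b = (459 − 257) / (log₂ 12 − log₂ 2) = 202/2.5850 = 78.144 ms/bit.

78.1 ms/bit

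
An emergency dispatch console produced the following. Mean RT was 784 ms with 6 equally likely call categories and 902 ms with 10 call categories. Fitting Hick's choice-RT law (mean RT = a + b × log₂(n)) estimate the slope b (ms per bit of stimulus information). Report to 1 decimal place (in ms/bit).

The slope on a log₂ axis is (902 − 784) / (3.3219 − 2.5850) = 160.116 ms/bit.

160.1 ms/bit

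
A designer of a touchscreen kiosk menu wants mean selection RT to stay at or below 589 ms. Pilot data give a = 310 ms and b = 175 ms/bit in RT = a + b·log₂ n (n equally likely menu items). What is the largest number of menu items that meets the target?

175·log₂ n ≤ 589 − 310 = 279, giving log₂ n ≤ 1.5943 and n ≤ 3.019. The largest whole number is 3.

3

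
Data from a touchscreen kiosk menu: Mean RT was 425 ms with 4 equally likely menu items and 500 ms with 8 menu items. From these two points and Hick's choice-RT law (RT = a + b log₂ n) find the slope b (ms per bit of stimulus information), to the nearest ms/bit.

Slope: b = (500 − 425) / (log₂ 8 − log₂ 4) = 75/1.0000 = 75 ms/bit.

75 ms/bit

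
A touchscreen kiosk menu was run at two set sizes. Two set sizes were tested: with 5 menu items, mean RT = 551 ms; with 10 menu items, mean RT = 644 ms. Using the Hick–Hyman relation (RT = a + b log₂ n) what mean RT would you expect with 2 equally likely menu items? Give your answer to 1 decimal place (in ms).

RT is linear in log₂ n, so two points fix the line:
  b = (644 − 551) / (log₂ 10 − log₂ 5) = 93 / (3.3219 − 2.3219) = 93.000 ms/bit
  a = 551 − 93.000 × 2.3219 = 335.061 ms
Then RT(2) = 335.061 + 93.000 × log₂ 2 = 335.061 + 93.000 × 1 ≈ 428.061 ms.

428.1 ms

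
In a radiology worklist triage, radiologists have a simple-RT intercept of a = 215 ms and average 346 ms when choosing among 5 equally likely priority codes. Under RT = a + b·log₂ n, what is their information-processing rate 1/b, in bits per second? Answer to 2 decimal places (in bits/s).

Choice component = 346 − 215 = 131 ms over log₂(5) = 2.3219 bits.
b = 131 / 2.3219 = 56.419 ms/bit, so 1/b = 17.725 bits/s.

17.72 bits/s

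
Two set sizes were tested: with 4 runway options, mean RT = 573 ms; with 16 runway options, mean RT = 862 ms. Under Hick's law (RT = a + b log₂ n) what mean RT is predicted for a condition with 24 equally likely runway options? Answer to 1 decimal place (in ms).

Fit slope and intercept:
  b = (862 − 573) / (log₂ 16 − log₂ 4) = 289 / (4 − 2) = 144.500 ms/bit
  a = 573 − 144.500 × 2 = 284.000 ms
Then RT(24) = 284.000 + 144.500 × log₂ 24 = 284.000 + 144.500 × 4.5850 ≈ 946.527 ms.

946.5 ms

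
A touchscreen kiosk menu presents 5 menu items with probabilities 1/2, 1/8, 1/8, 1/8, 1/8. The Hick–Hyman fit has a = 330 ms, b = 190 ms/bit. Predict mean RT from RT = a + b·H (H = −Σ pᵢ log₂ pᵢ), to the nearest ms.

Each term −pᵢ log₂ pᵢ: 0.5·1 + 0.125·3 + 0.125·3 + 0.125·3 + 0.125·3; summed, H = 2.000 bits.
Mean RT = a + bH = 330 + 190·2.000 = 710.00 ms.

710 ms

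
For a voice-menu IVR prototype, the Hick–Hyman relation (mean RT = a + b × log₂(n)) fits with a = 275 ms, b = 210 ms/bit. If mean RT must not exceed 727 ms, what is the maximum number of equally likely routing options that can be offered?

Set 275 + 210·log₂ n ≤ 727 → log₂ n ≤ (727 − 275)/210 = 2.1524.
So n ≤ 2^2.1524 = 4.446; the largest integer n is 4.

4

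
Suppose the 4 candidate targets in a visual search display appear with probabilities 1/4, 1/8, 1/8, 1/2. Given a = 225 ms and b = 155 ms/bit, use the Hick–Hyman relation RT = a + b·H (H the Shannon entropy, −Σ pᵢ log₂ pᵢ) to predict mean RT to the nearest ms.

H = −Σ pᵢ log₂ pᵢ = 0.25·2 + 0.125·3 + 0.125·3 + 0.5·1 = 1.750 bits.
RT = 225 + 155 × 1.750 = 496.25 ms.

496 ms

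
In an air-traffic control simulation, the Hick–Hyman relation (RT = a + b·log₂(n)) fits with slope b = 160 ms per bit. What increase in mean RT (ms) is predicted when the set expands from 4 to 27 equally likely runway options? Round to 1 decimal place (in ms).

440.8 ms

Only the slope matters, since a is common to both: ΔRT = b·log₂(n₂/n₁).
log₂(27) − log₂(4) = 4.7549 − 2 = 2.7549.
ΔRT = 160 × 2.7549 = 440.782 ms.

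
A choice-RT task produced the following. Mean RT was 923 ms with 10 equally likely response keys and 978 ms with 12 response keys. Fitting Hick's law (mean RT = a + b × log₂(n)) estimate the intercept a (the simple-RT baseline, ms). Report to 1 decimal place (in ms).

228.4 ms

b = (RT₂ − RT₁)/(log₂ n₂ − log₂ n₁) = (978 − 923)/(3.5850 − 3.3219) = 209.098 ms/bit.
a = RT₁ − b·log₂ n₁ = 923 − 209.098 × 3.3219 = 228.391 ms.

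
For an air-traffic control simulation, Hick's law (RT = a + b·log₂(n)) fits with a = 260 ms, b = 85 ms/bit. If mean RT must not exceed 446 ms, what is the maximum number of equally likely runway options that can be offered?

Information budget: (446 − 260)/85 = 2.1882 bits, so n ≤ 2^2.1882 = 4.557 → at most 4.

4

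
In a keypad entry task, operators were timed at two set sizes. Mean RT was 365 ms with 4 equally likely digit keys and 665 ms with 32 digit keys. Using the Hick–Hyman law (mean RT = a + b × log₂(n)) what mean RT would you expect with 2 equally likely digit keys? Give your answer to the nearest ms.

With log₂ n on the abscissa the relation is linear; from the two conditions:
  b = (665 − 365) / (log₂ 32 − log₂ 4) = 300 / (5 − 2) = 100 ms/bit
  a = 365 − 100 × 2 = 165 ms
Then RT(2) = 165 + 100 × log₂ 2 = 165 + 100 × 1 ≈ 265.000 ms.

265 ms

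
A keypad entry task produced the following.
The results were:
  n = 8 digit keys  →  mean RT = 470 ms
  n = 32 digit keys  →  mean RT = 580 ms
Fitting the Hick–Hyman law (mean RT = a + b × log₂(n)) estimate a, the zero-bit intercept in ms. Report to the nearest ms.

Slope: b = (580 − 470) / (log₂ 32 − log₂ 8) = 110/2.0000 = 55 ms/bit.
Intercept: a = 470 − 55·log₂(8) = 305.000 ms.

305 ms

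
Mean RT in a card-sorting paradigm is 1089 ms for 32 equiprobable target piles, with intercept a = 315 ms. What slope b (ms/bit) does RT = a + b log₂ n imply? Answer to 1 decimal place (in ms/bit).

32 alternatives carry log₂ 32 = 5 bits; the choice cost is 1089 − 315 = 774 ms, so b = 774/5 = 154.800 ms/bit.

154.8 ms/bit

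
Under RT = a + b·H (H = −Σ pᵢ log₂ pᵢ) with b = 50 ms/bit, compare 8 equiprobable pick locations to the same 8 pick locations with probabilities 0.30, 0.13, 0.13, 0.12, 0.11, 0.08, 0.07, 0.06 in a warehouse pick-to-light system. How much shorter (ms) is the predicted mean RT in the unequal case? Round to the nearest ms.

Equiprobable entropy H₀ = log₂ 8 = 3.0000 bits.
Skewed entropy H = −Σ pᵢ log₂ pᵢ = 2.8073 bits.
ΔRT = b·(H₀ − H) = 50 × 0.1927 = 9.63 ms.

10 ms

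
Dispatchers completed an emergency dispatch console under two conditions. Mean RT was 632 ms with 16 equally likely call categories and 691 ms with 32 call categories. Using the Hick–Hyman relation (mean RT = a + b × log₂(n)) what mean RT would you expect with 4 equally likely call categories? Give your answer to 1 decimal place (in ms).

514.0 ms

RT is linear in log₂ n, so two points fix the line:
  b = (691 − 632) / (log₂ 32 − log₂ 16) = 59 / (5 − 4) = 59.000 ms/bit
  a = 632 − 59.000 × 4 = 396.000 ms
Then RT(4) = 396.000 + 59.000 × log₂ 4 = 396.000 + 59.000 × 2 ≈ 514.000 ms.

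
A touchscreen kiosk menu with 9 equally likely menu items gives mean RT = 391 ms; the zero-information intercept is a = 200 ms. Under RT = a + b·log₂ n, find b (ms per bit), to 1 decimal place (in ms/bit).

9 alternatives carry log₂ 9 = 3.1699 bits; the choice cost is 391 − 200 = 191 ms, so b = 191/3.1699 = 60.254 ms/bit.

60.3 ms/bit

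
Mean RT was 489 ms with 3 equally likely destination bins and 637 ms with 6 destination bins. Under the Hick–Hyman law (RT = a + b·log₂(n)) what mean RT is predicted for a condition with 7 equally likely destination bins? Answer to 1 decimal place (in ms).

RT is linear in log₂ n, so two points fix the line:
  b = (637 − 489) / (log₂ 6 − log₂ 3) = 148 / (2.5850 − 1.5850) = 148.000 ms/bit
  a = 489 − 148.000 × 1.5850 = 254.426 ms
Then RT(7) = 254.426 + 148.000 × log₂ 7 = 254.426 + 148.000 × 2.8074 ≈ 669.914 ms.

669.9 ms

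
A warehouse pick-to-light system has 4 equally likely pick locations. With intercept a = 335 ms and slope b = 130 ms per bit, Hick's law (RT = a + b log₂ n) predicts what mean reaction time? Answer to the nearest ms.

595 ms

log₂(4) = 2 bits, so RT = 335 + 130 × 2 ≈ 595.000 ms.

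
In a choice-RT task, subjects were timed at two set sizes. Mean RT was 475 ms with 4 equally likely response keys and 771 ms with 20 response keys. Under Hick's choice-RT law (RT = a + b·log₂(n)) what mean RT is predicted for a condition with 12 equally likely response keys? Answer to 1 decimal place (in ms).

RT is linear in log₂ n, so two points fix the line:
  b = (771 − 475) / (log₂ 20 − log₂ 4) = 296 / (4.3219 − 2) = 127.480 ms/bit
  a = 475 − 127.480 × 2 = 220.039 ms
Then RT(12) = 220.039 + 127.480 × log₂ 12 = 220.039 + 127.480 × 3.5850 ≈ 677.051 ms.

677.1 ms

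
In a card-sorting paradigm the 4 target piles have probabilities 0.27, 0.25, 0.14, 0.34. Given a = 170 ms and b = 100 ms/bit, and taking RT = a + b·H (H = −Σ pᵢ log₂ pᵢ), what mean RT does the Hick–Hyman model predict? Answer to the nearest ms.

Entropy contributions −pᵢ log₂ pᵢ: 0.5100, 0.5000, 0.3971, 0.5292; sum H = 1.9363 bits.
RT = a + bH = 170 + 100·1.9363 = 363.63 ms.

364 ms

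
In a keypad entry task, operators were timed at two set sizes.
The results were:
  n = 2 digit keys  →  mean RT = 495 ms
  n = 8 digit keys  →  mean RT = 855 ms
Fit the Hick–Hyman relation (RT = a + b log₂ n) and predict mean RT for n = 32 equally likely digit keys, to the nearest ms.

1215 ms

Fit slope and intercept:
  b = (855 − 495) / (log₂ 8 − log₂ 2) = 360 / (3 − 1) = 180 ms/bit
  a = 495 − 180 × 1 = 315 ms
Then RT(32) = 315 + 180 × log₂ 32 = 315 + 180 × 5 ≈ 1215.000 ms.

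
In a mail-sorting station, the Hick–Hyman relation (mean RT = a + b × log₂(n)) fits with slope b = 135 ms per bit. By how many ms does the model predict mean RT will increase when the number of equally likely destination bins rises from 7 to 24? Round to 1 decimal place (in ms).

240.0 ms

ΔRT = (a + b log₂ n₂) − (a + b log₂ n₁) = b·(log₂ n₂ − log₂ n₁).
log₂(24) − log₂(7) = 4.5850 − 2.8074 = 1.7776.
ΔRT = 135 × 1.7776 = 239.977 ms.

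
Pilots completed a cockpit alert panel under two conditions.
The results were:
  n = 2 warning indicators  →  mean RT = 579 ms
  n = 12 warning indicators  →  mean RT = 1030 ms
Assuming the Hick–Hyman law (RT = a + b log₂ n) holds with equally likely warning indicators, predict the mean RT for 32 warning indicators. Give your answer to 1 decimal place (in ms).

Fit slope and intercept:
  b = (1030 − 579) / (log₂ 12 − log₂ 2) = 451 / (3.5850 − 1) = 174.471 ms/bit
  a = 579 − 174.471 × 1 = 404.529 ms
Then RT(32) = 404.529 + 174.471 × log₂ 32 = 404.529 + 174.471 × 5 ≈ 1276.882 ms.

1276.9 ms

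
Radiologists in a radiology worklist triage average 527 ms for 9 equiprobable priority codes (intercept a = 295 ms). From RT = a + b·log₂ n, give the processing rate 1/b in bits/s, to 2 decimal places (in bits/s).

13.66 bits/s

Choice component = 527 − 295 = 232 ms over log₂(9) = 3.1699 bits.
b = 232 / 3.1699 = 73.188 ms/bit, so 1/b = 13.663 bits/s.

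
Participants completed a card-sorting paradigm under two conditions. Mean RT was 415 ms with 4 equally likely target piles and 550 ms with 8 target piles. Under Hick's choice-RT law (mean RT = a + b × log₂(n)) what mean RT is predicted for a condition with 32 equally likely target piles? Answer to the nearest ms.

With log₂ n on the abscissa the relation is linear; from the two conditions:
  b = (550 − 415) / (log₂ 8 − log₂ 4) = 135 / (3 − 2) = 135 ms/bit
  a = 415 − 135 × 2 = 145 ms
Then RT(32) = 145 + 135 × log₂ 32 = 145 + 135 × 5 ≈ 820.000 ms.

820 ms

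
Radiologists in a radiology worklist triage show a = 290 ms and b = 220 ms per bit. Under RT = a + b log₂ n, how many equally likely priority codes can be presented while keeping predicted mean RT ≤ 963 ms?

Set 290 + 220·log₂ n ≤ 963 → log₂ n ≤ (963 − 290)/220 = 3.0591.
So n ≤ 2^3.0591 = 8.334; the largest integer n is 8.

8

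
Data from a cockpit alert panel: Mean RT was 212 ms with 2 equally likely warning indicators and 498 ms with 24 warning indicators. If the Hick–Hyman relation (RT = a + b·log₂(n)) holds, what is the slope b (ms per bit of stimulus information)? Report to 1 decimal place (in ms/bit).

79.8 ms/bit

Slope: b = (498 − 212) / (log₂ 24 − log₂ 2) = 286/3.5850 = 79.778 ms/bit.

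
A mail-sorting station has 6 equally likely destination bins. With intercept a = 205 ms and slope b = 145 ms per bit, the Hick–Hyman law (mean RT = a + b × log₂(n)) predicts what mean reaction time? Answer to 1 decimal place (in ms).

579.8 ms

log₂(6) = 2.5850 bits, so RT = 205 + 145 × 2.5850 ≈ 579.820 ms.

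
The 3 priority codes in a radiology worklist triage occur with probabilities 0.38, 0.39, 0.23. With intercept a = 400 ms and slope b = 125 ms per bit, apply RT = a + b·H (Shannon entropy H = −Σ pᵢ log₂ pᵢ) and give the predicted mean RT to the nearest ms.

H = 0.38·log₂(1/0.38) + 0.39·log₂(1/0.39) + 0.23·log₂(1/0.23) = 1.5479 bits.
RT = 400 + 125 × 1.5479 = 593.49 ms.

593 ms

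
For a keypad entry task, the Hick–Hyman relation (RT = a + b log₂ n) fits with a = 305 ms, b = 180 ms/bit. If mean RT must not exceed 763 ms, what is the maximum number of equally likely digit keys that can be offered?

5

Set 305 + 180·log₂ n ≤ 763 → log₂ n ≤ (763 − 305)/180 = 2.5444.
So n ≤ 2^2.5444 = 5.834; the largest integer n is 5.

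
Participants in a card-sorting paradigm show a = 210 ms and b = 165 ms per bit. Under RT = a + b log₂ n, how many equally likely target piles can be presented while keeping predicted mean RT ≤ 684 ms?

Set 210 + 165·log₂ n ≤ 684 → log₂ n ≤ (684 − 210)/165 = 2.8727.
So n ≤ 2^2.8727 = 7.324; the largest integer n is 7.

7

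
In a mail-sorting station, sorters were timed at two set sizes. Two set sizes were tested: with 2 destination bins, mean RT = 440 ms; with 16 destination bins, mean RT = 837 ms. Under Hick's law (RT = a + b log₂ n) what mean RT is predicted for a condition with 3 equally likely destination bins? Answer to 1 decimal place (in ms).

RT is linear in log₂ n, so two points fix the line:
  b = (837 − 440) / (log₂ 16 − log₂ 2) = 397 / (4 − 1) = 132.333 ms/bit
  a = 440 − 132.333 × 1 = 307.667 ms
Then RT(3) = 307.667 + 132.333 × log₂ 3 = 307.667 + 132.333 × 1.5850 ≈ 517.410 ms.

517.4 ms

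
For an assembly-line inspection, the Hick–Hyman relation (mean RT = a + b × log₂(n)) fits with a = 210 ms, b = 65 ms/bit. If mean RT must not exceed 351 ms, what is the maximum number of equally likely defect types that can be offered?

4

Information budget: (351 − 210)/65 = 2.1692 bits, so n ≤ 2^2.1692 = 4.498 → at most 4.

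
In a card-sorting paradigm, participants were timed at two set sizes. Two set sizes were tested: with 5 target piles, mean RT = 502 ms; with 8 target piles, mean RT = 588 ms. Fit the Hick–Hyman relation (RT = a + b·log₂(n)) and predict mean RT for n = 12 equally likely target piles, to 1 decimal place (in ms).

662.2 ms

Fit slope and intercept:
  b = (588 − 502) / (log₂ 8 − log₂ 5) = 86 / (3 − 2.3219) = 126.830 ms/bit
  a = 502 − 126.830 × 2.3219 = 207.509 ms
Then RT(12) = 207.509 + 126.830 × log₂ 12 = 207.509 + 126.830 × 3.5850 ≈ 662.191 ms.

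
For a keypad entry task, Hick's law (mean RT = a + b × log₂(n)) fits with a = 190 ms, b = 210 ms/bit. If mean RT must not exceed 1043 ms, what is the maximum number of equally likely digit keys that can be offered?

Set 190 + 210·log₂ n ≤ 1043 → log₂ n ≤ (1043 − 190)/210 = 4.0619.
So n ≤ 2^4.0619 = 16.701; the largest integer n is 16.

16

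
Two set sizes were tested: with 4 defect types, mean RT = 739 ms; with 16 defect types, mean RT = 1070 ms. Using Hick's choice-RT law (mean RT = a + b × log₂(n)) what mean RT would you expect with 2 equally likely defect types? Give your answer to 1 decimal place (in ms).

573.5 ms

Fit slope and intercept:
  b = (1070 − 739) / (log₂ 16 − log₂ 4) = 331 / (4 − 2) = 165.500 ms/bit
  a = 739 − 165.500 × 2 = 408.000 ms
Then RT(2) = 408.000 + 165.500 × log₂ 2 = 408.000 + 165.500 × 1 ≈ 573.500 ms.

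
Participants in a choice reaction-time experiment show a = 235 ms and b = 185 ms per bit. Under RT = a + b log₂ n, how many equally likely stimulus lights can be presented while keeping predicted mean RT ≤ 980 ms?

Set 235 + 185·log₂ n ≤ 980 → log₂ n ≤ (980 − 235)/185 = 4.0270.
So n ≤ 2^4.0270 = 16.303; the largest integer n is 16.

16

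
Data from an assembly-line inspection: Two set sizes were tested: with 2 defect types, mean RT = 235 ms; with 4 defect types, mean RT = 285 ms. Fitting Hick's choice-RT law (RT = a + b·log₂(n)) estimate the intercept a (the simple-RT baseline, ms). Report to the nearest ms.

Slope: b = (285 − 235) / (log₂ 4 − log₂ 2) = 50/1.0000 = 50 ms/bit.
a = RT₁ − b·log₂ n₁ = 235 − 50 × 1 = 185.000 ms.

185 ms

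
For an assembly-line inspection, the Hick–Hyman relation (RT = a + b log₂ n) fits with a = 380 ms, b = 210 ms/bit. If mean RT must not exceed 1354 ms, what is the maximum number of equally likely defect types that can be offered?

Information budget: (1354 − 380)/210 = 4.6381 bits, so n ≤ 2^4.6381 = 24.900 → at most 24.

24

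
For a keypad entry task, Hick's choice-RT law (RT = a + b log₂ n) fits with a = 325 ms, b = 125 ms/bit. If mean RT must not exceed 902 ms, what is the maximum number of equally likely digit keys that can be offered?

125·log₂ n ≤ 902 − 325 = 577, giving log₂ n ≤ 4.6160 and n ≤ 24.522. The largest whole number is 24.

24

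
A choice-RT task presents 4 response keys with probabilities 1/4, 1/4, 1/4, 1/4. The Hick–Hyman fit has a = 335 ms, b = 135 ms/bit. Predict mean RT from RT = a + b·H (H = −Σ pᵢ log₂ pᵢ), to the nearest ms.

605 ms

Each term −pᵢ log₂ pᵢ: 0.25·2 + 0.25·2 + 0.25·2 + 0.25·2; summed, H = 2.000 bits.
Mean RT = a + bH = 335 + 135·2.000 = 605.00 ms.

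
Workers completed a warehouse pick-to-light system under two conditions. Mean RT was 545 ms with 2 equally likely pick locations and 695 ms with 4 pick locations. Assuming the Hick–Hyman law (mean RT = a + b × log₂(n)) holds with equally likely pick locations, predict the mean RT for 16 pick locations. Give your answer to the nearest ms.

995 ms

RT is linear in log₂ n, so two points fix the line:
  b = (695 − 545) / (log₂ 4 − log₂ 2) = 150 / (2 − 1) = 150 ms/bit
  a = 545 − 150 × 1 = 395 ms
Then RT(16) = 395 + 150 × log₂ 16 = 395 + 150 × 4 ≈ 995.000 ms.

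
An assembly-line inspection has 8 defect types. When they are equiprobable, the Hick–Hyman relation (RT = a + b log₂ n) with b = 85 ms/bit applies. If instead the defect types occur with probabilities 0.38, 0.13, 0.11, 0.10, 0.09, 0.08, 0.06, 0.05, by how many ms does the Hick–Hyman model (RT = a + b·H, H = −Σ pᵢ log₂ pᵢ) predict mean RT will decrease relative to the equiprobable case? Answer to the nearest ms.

29 ms

Equiprobable entropy H₀ = log₂ 8 = 3.0000 bits.
Skewed entropy H = −Σ pᵢ log₂ pᵢ = 2.6594 bits.
ΔRT = b·(H₀ − H) = 85 × 0.3406 = 28.95 ms.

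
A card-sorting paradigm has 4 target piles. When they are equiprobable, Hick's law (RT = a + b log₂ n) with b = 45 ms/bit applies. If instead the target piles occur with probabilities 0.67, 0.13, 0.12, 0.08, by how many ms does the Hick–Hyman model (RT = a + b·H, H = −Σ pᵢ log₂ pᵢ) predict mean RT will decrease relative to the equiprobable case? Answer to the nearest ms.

26 ms

The RT saving is b·ΔH. Equiprobable H₀ = log₂(4) = 2.0000 bits; with the given probabilities H = 1.4283 bits.
b·(H₀ − H) = 45 × (2.0000 − 1.4283) = 25.73 ms.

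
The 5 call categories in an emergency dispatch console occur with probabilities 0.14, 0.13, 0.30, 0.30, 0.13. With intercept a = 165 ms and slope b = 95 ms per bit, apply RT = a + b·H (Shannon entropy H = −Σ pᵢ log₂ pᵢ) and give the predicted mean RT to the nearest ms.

374 ms

Entropy contributions −pᵢ log₂ pᵢ: 0.3971, 0.3826, 0.5211, 0.5211, 0.3826; sum H = 2.2046 bits.
RT = a + bH = 165 + 95·2.2046 = 374.43 ms.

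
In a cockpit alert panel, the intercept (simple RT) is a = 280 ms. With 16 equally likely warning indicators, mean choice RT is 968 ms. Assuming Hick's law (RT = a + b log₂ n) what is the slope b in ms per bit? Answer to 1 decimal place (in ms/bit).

172.0 ms/bit

b = (968 − 280) / log₂(16) = 688 / 4 = 172.000 ms/bit.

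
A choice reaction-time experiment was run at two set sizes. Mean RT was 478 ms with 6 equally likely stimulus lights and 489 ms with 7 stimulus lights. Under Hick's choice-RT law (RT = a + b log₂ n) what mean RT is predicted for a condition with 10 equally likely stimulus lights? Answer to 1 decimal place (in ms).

With log₂ n on the abscissa the relation is linear; from the two conditions:
  b = (489 − 478) / (log₂ 7 − log₂ 6) = 11 / (2.8074 − 2.5850) = 49.462 ms/bit
  a = 478 − 49.462 × 2.5850 = 350.142 ms
Then RT(10) = 350.142 + 49.462 × log₂ 10 = 350.142 + 49.462 × 3.3219 ≈ 514.452 ms.

514.5 ms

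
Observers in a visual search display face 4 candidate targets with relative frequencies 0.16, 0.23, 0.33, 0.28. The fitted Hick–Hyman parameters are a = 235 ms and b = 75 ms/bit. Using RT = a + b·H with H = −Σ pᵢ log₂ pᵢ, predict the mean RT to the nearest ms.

Entropy contributions −pᵢ log₂ pᵢ: 0.4230, 0.4877, 0.5278, 0.5142; sum H = 1.9527 bits.
RT = a + bH = 235 + 75·1.9527 = 381.45 ms.

381 ms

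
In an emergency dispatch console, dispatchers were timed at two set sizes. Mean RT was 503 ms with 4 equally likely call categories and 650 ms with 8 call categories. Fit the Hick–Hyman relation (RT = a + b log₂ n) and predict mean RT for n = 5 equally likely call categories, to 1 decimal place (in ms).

550.3 ms

Fit slope and intercept:
  b = (650 − 503) / (log₂ 8 − log₂ 4) = 147 / (3 − 2) = 147.000 ms/bit
  a = 503 − 147.000 × 2 = 209.000 ms
Then RT(5) = 209.000 + 147.000 × log₂ 5 = 209.000 + 147.000 × 2.3219 ≈ 550.323 ms.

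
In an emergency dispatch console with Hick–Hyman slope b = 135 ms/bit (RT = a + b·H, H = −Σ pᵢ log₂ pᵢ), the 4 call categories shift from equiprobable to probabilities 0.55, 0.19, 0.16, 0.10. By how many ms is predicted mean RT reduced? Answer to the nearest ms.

The RT saving is b·ΔH. Equiprobable H₀ = log₂(4) = 2.0000 bits; with the given probabilities H = 1.6848 bits.
b·(H₀ − H) = 135 × (2.0000 − 1.6848) = 42.55 ms.

43 ms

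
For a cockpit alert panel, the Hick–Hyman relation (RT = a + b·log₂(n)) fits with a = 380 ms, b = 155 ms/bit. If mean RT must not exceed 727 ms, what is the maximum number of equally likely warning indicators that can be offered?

4

Set 380 + 155·log₂ n ≤ 727 → log₂ n ≤ (727 − 380)/155 = 2.2387.
So n ≤ 2^2.2387 = 4.720; the largest integer n is 4.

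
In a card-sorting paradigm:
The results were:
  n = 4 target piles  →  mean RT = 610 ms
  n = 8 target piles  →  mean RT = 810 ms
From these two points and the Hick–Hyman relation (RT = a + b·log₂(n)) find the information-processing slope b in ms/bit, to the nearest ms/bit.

b = (RT₂ − RT₁)/(log₂ n₂ − log₂ n₁) = (810 − 610)/(3 − 2) = 200 ms/bit.

200 ms/bit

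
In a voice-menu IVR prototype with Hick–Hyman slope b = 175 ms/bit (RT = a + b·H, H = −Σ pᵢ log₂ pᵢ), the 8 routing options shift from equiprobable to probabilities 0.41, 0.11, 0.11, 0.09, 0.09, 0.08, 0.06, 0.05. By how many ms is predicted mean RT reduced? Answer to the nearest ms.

69 ms

The RT saving is b·ΔH. Equiprobable H₀ = log₂(8) = 3.0000 bits; with the given probabilities H = 2.6044 bits.
b·(H₀ − H) = 175 × (3.0000 − 2.6044) = 69.23 ms.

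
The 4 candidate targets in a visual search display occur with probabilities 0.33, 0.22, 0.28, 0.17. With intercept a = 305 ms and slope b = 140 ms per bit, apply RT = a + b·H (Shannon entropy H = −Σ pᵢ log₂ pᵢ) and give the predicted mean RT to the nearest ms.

579 ms

Entropy contributions −pᵢ log₂ pᵢ: 0.5278, 0.4806, 0.5142, 0.4346; sum H = 1.9572 bits.
RT = a + bH = 305 + 140·1.9572 = 579.01 ms.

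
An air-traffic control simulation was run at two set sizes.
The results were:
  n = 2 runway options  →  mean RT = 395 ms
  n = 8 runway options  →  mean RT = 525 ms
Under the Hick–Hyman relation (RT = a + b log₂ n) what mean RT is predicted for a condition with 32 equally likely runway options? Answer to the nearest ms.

655 ms

Solve the two-equation system in a and b:
  b = (525 − 395) / (log₂ 8 − log₂ 2) = 130 / (3 − 1) = 65 ms/bit
  a = 395 − 65 × 1 = 330 ms
Then RT(32) = 330 + 65 × log₂ 32 = 330 + 65 × 5 ≈ 655.000 ms.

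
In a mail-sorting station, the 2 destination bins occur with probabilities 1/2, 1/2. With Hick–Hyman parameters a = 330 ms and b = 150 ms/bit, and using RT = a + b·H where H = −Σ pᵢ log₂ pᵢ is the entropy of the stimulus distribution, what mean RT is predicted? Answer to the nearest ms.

H = −Σ pᵢ log₂ pᵢ = 0.5·1 + 0.5·1 = 1.000 bits.
RT = 330 + 150 × 1.000 = 480.00 ms.

480 ms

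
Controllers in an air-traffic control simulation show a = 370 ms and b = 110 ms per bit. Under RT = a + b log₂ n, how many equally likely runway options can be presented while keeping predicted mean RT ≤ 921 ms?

32

Set 370 + 110·log₂ n ≤ 921 → log₂ n ≤ (921 − 370)/110 = 5.0091.
So n ≤ 2^5.0091 = 32.202; the largest integer n is 32.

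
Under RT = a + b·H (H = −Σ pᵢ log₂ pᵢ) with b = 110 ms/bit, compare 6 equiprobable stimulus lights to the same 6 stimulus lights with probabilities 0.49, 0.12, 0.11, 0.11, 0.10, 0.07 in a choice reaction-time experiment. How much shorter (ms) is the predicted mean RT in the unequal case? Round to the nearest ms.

The RT saving is b·ΔH. Equiprobable H₀ = log₂(6) = 2.5850 bits; with the given probabilities H = 2.1727 bits.
b·(H₀ − H) = 110 × (2.5850 − 2.1727) = 45.35 ms.

45 ms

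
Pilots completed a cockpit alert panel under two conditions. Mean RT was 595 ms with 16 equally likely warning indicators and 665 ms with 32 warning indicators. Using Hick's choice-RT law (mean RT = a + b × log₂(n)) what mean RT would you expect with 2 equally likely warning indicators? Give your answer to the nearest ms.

Solve the two-equation system in a and b:
  b = (665 − 595) / (log₂ 32 − log₂ 16) = 70 / (5 − 4) = 70 ms/bit
  a = 595 − 70 × 4 = 315 ms
Then RT(2) = 315 + 70 × log₂ 2 = 315 + 70 × 1 ≈ 385.000 ms.

385 ms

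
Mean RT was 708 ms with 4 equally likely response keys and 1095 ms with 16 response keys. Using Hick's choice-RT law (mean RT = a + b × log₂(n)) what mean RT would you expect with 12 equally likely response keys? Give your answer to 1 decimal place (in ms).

1014.7 ms

RT is linear in log₂ n, so two points fix the line:
  b = (1095 − 708) / (log₂ 16 − log₂ 4) = 387 / (4 − 2) = 193.500 ms/bit
  a = 708 − 193.500 × 2 = 321.000 ms
Then RT(12) = 321.000 + 193.500 × log₂ 12 = 321.000 + 193.500 × 3.5850 ≈ 1014.690 ms.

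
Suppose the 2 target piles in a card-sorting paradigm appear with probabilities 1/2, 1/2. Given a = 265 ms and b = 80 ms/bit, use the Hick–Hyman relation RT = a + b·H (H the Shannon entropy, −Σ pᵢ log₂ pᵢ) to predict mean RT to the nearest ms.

345 ms

H = −Σ pᵢ log₂ pᵢ = 0.5·1 + 0.5·1 = 1.000 bits.
RT = 265 + 80 × 1.000 = 345.00 ms.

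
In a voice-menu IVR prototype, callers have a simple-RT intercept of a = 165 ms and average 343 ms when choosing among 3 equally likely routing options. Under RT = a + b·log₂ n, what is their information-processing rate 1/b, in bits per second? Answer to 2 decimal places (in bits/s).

8.90 bits/s

Choice component = 343 − 165 = 178 ms over log₂(3) = 1.5850 bits.
b = 178 / 1.5850 = 112.305 ms/bit, so 1/b = 8.904 bits/s.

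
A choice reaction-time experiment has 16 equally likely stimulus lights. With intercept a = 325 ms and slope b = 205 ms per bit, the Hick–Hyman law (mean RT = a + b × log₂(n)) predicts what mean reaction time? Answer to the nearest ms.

log₂(16) = 4 bits, so RT = 325 + 205 × 4 ≈ 1145.000 ms.

1145 ms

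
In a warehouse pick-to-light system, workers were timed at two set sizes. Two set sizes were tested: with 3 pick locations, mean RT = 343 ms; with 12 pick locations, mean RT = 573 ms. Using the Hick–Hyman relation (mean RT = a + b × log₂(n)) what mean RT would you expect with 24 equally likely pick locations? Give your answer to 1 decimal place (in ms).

688.0 ms

RT is linear in log₂ n, so two points fix the line:
  b = (573 − 343) / (log₂ 12 − log₂ 3) = 230 / (3.5850 − 1.5850) = 115.000 ms/bit
  a = 343 − 115.000 × 1.5850 = 160.729 ms
Then RT(24) = 160.729 + 115.000 × log₂ 24 = 160.729 + 115.000 × 4.5850 ≈ 688.000 ms.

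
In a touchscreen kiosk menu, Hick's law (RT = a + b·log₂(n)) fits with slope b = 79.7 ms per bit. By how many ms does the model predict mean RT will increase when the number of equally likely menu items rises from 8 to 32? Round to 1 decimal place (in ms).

159.4 ms

Only the slope matters, since a is common to both: ΔRT = b·log₂(n₂/n₁).
log₂(32) − log₂(8) = log₂(32/8) = log₂(4) = 2.
ΔRT = 79.7 × 2.0000 = 159.400 ms.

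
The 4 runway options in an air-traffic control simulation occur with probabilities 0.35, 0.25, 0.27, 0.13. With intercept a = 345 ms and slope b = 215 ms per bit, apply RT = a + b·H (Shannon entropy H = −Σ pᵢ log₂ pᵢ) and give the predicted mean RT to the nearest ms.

758 ms

Entropy contributions −pᵢ log₂ pᵢ: 0.5301, 0.5000, 0.5100, 0.3826; sum H = 1.9228 bits.
RT = a + bH = 345 + 215·1.9228 = 758.39 ms.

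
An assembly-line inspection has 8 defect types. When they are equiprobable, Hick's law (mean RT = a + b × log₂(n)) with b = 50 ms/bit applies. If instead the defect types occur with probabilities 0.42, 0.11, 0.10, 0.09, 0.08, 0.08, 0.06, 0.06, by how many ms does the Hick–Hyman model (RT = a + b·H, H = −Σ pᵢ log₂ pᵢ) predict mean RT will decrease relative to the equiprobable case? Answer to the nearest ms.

20 ms

The RT saving is b·ΔH. Equiprobable H₀ = log₂(8) = 3.0000 bits; with the given probabilities H = 2.5909 bits.
b·(H₀ − H) = 50 × (3.0000 − 2.5909) = 20.46 ms.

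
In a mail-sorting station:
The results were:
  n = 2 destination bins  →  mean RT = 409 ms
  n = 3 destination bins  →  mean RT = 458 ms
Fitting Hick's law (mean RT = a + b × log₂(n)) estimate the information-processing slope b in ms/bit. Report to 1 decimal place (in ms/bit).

Slope: b = (458 − 409) / (log₂ 3 − log₂ 2) = 49/0.5850 = 83.766 ms/bit.

83.8 ms/bit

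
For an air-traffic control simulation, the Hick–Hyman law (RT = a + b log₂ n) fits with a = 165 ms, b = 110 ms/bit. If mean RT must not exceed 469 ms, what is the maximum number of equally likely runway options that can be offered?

Information budget: (469 − 165)/110 = 2.7636 bits, so n ≤ 2^2.7636 = 6.791 → at most 6.

6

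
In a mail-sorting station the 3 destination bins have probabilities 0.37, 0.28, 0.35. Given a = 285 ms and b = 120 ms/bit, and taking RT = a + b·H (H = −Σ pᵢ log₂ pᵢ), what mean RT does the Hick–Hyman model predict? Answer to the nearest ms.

H = 0.37·log₂(1/0.37) + 0.28·log₂(1/0.28) + 0.35·log₂(1/0.35) = 1.5751 bits.
RT = 285 + 120 × 1.5751 = 474.01 ms.

474 ms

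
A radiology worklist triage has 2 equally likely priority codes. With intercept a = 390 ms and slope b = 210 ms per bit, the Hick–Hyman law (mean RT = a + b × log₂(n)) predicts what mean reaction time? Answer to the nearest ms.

log₂(2) = 1 bits, so RT = 390 + 210 × 1 ≈ 600.000 ms.

600 ms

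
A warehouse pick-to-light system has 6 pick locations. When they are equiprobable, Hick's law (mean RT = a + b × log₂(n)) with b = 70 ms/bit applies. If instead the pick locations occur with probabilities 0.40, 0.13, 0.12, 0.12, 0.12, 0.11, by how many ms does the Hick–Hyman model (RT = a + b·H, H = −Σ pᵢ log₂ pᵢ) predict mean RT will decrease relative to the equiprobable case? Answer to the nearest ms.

16 ms

Equiprobable entropy H₀ = log₂ 6 = 2.5850 bits.
Skewed entropy H = −Σ pᵢ log₂ pᵢ = 2.3629 bits.
ΔRT = b·(H₀ − H) = 70 × 0.2221 = 15.54 ms.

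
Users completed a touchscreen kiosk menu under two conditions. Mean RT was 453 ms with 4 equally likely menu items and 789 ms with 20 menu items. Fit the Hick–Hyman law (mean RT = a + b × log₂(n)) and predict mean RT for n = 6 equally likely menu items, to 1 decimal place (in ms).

Solve the two-equation system in a and b:
  b = (789 − 453) / (log₂ 20 − log₂ 4) = 336 / (4.3219 − 2) = 144.707 ms/bit
  a = 453 − 144.707 × 2 = 163.585 ms
Then RT(6) = 163.585 + 144.707 × log₂ 6 = 163.585 + 144.707 × 2.5850 ≈ 537.648 ms.

537.6 ms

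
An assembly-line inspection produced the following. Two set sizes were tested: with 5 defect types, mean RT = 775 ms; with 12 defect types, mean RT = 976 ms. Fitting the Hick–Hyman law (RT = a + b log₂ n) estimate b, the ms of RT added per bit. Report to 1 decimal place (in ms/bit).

The slope on a log₂ axis is (976 − 775) / (3.5850 − 2.3219) = 159.141 ms/bit.

159.1 ms/bit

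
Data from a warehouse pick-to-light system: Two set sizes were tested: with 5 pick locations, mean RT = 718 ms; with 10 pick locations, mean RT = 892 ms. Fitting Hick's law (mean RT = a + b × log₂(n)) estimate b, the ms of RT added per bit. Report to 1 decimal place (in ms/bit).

174.0 ms/bit

Slope: b = (892 − 718) / (log₂ 10 − log₂ 5) = 174/1.0000 = 174.000 ms/bit.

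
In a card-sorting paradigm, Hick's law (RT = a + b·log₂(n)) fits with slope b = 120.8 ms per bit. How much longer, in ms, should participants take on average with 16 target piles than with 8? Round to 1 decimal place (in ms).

The intercept a cancels: ΔRT = b·(log₂ n₂ − log₂ n₁) = b·log₂(n₂/n₁).
log₂(16) − log₂(8) = log₂(16/8) = log₂(2) = 1.
ΔRT = 120.8 × 1.0000 = 120.800 ms.

120.8 ms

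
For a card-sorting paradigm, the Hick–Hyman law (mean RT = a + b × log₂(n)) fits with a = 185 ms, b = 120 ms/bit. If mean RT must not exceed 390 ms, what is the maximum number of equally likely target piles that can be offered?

3

Information budget: (390 − 185)/120 = 1.7083 bits, so n ≤ 2^1.7083 = 3.268 → at most 3.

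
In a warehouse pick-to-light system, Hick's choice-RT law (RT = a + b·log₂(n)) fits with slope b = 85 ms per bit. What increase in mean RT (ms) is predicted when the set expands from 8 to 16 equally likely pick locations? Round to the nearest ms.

Only the slope matters, since a is common to both: ΔRT = b·log₂(n₂/n₁).
log₂(16) − log₂(8) = log₂(16/8) = log₂(2) = 1.
ΔRT = 85 × 1.0000 = 85.000 ms.

85 ms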